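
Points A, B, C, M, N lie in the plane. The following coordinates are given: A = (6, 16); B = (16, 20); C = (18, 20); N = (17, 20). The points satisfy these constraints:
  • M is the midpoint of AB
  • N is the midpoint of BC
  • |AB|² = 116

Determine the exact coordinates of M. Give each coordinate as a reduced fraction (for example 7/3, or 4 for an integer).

1. M_x = 11  [2·M = A+B = (6, 16)+(16, 20)]
2. M_y = 18  [2·M = A+B = (6, 16)+(16, 20)]
   so M = (11, 18)

M = (11, 18)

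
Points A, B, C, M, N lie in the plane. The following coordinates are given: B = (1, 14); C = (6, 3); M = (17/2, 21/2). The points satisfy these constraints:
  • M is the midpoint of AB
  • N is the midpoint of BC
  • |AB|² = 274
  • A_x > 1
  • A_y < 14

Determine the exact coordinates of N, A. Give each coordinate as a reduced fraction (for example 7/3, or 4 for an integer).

N = (7/2, 17/2)
A = (16, 7)

1. A_x = 16  [A = 2·M−B = 2·(17/2, 21/2)−(1, 14)]
2. A_y = 7  [A = 2·M−B = 2·(17/2, 21/2)−(1, 14)]
   so A = (16, 7)
3. N_x = 7/2  [2·N = B+C = (1, 14)+(6, 3)]
4. N_y = 17/2  [2·N = B+C = (1, 14)+(6, 3)]
   so N = (7/2, 17/2)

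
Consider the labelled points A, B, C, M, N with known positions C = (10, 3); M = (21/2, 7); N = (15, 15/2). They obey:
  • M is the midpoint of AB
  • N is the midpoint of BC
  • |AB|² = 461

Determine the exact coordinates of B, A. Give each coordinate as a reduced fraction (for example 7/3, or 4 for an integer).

B = (20, 12)
A = (1, 2)

1. B_x = 20  [B = 2·N−C = 2·(15, 15/2)−(10, 3)]
2. B_y = 12  [B = 2·N−C = 2·(15, 15/2)−(10, 3)]
   so B = (20, 12)
3. A_x = 1  [A = 2·M−B = 2·(21/2, 7)−(20, 12)]
4. A_y = 2  [A = 2·M−B = 2·(21/2, 7)−(20, 12)]
   so A = (1, 2)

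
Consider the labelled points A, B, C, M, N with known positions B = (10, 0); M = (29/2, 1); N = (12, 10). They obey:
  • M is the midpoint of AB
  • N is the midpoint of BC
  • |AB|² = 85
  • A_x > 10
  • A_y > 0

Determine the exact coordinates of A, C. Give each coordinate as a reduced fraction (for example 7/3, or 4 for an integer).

A = (19, 2)
C = (14, 20)

1. A_x = 19  [A = 2·M−B = 2·(29/2, 1)−(10, 0)]
2. A_y = 2  [A = 2·M−B = 2·(29/2, 1)−(10, 0)]
   so A = (19, 2)
3. C_x = 14  [C = 2·N−B = 2·(12, 10)−(10, 0)]
4. C_y = 20  [C = 2·N−B = 2·(12, 10)−(10, 0)]
   so C = (14, 20)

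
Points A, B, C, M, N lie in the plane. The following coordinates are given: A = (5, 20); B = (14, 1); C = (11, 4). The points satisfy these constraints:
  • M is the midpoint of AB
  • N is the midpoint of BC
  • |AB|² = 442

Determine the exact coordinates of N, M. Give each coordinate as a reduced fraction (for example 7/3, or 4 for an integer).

N = (25/2, 5/2)
M = (19/2, 21/2)

1. M_x = 19/2  [2·M = A+B = (5, 20)+(14, 1)]
2. M_y = 21/2  [2·M = A+B = (5, 20)+(14, 1)]
   so M = (19/2, 21/2)
3. N_x = 25/2  [2·N = B+C = (14, 1)+(11, 4)]
4. N_y = 5/2  [2·N = B+C = (14, 1)+(11, 4)]
   so N = (25/2, 5/2)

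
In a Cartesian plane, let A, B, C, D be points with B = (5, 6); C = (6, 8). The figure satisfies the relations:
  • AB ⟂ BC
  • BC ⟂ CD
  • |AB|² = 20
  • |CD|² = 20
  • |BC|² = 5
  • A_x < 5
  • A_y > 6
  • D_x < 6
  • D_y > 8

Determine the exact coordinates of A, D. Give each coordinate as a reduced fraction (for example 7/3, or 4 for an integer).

1. A_x = 1  [[AB ⟂ BC ⇒ -1x-2y+17=0] ∩ [|A−(5, 6)|²=20]]
2. A_y = 8  [[AB ⟂ BC ⇒ -1x-2y+17=0] ∩ [|A−(5, 6)|²=20]]
   so A = (1, 8)
3. D_x = 2  [[BC ⟂ CD ⇒ 1x+2y-22=0] ∩ [|D−(6, 8)|²=20]]
4. D_y = 10  [[BC ⟂ CD ⇒ 1x+2y-22=0] ∩ [|D−(6, 8)|²=20]]
   so D = (2, 10)

A = (1, 8)
D = (2, 10)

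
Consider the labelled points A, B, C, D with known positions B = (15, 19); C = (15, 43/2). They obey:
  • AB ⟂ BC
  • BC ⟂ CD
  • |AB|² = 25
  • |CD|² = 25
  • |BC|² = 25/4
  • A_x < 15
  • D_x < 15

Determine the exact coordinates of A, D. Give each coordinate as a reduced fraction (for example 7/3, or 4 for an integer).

1. A_x = 10  [[AB ⟂ BC ⇒ -5/2y+95/2=0] ∩ [|A−(15, 19)|²=25]]
2. A_y = 19  [[AB ⟂ BC ⇒ -5/2y+95/2=0] ∩ [|A−(15, 19)|²=25]]
   so A = (10, 19)
3. D_x = 10  [[BC ⟂ CD ⇒ 5/2y-215/4=0] ∩ [|D−(15, 43/2)|²=25]]
4. D_y = 43/2  [[BC ⟂ CD ⇒ 5/2y-215/4=0] ∩ [|D−(15, 43/2)|²=25]]
   so D = (10, 43/2)

A = (10, 19)
D = (10, 43/2)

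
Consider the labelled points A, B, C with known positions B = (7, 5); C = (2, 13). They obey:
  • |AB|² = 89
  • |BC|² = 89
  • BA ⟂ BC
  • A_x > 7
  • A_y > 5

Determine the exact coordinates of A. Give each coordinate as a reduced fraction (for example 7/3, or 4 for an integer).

1. A_x = 15  [[BA ⟂ BC ⇒ -5x+8y-5=0] ∩ [|A−(7, 5)|²=89]]
2. A_y = 10  [[BA ⟂ BC ⇒ -5x+8y-5=0] ∩ [|A−(7, 5)|²=89]]
   so A = (15, 10)

A = (15, 10)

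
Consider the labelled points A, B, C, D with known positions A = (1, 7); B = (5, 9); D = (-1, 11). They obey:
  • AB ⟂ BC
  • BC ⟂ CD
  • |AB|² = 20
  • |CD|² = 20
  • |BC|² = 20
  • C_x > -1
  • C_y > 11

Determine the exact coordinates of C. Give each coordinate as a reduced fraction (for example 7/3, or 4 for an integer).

1. C_x = 3  [[AB ⟂ BC ⇒ 4x+2y-38=0] ∩ [|C−(-1, 11)|²=20]]
2. C_y = 13  [[AB ⟂ BC ⇒ 4x+2y-38=0] ∩ [|C−(-1, 11)|²=20]]
   so C = (3, 13)

C = (3, 13)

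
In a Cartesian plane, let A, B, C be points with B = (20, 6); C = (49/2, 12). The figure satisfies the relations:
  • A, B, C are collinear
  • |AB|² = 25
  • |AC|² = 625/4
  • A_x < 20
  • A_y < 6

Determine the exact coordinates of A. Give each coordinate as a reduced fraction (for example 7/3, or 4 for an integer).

1. A_x = 17  [[A, B, C are collinear ⇒ -6x+9/2y+93=0] ∩ [|A−(20, 6)|²=25]]
2. A_y = 2  [[A, B, C are collinear ⇒ -6x+9/2y+93=0] ∩ [|A−(20, 6)|²=25]]
   so A = (17, 2)

A = (17, 2)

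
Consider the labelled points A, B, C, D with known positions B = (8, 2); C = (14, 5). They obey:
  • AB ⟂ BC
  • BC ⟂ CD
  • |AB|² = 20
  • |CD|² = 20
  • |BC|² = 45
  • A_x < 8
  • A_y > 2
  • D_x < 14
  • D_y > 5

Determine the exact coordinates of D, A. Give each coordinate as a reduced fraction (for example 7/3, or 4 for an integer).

1. D_x = 12  [[BC ⟂ CD ⇒ 6x+3y-99=0] ∩ [|D−(14, 5)|²=20]]
2. D_y = 9  [[BC ⟂ CD ⇒ 6x+3y-99=0] ∩ [|D−(14, 5)|²=20]]
   so D = (12, 9)
3. A_x = 6  [[AB ⟂ BC ⇒ -6x-3y+54=0] ∩ [|A−(8, 2)|²=20]]
4. A_y = 6  [[AB ⟂ BC ⇒ -6x-3y+54=0] ∩ [|A−(8, 2)|²=20]]
   so A = (6, 6)

D = (12, 9)
A = (6, 6)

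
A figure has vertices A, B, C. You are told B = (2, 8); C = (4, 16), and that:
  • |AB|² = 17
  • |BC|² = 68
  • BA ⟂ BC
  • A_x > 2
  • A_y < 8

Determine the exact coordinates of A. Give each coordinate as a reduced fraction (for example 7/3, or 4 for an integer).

A = (6, 7)

1. A_x = 6  [[BA ⟂ BC ⇒ 2x+8y-68=0] ∩ [|A−(2, 8)|²=17]]
2. A_y = 7  [[BA ⟂ BC ⇒ 2x+8y-68=0] ∩ [|A−(2, 8)|²=17]]
   so A = (6, 7)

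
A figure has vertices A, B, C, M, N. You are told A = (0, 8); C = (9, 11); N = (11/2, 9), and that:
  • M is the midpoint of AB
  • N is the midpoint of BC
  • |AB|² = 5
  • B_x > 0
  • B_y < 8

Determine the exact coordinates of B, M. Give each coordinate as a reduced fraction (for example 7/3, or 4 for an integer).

1. B_x = 2  [B = 2·N−C = 2·(11/2, 9)−(9, 11)]
2. B_y = 7  [B = 2·N−C = 2·(11/2, 9)−(9, 11)]
   so B = (2, 7)
3. M_x = 1  [2·M = A+B = (0, 8)+(2, 7)]
4. M_y = 15/2  [2·M = A+B = (0, 8)+(2, 7)]
   so M = (1, 15/2)

B = (2, 7)
M = (1, 15/2)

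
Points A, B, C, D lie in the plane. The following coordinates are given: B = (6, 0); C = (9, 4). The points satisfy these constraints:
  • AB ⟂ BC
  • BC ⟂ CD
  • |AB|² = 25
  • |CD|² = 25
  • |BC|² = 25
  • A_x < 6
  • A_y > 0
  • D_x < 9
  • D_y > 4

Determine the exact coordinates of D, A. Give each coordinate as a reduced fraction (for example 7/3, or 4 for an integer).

1. D_x = 5  [[BC ⟂ CD ⇒ 3x+4y-43=0] ∩ [|D−(9, 4)|²=25]]
2. D_y = 7  [[BC ⟂ CD ⇒ 3x+4y-43=0] ∩ [|D−(9, 4)|²=25]]
   so D = (5, 7)
3. A_x = 2  [[AB ⟂ BC ⇒ -3x-4y+18=0] ∩ [|A−(6, 0)|²=25]]
4. A_y = 3  [[AB ⟂ BC ⇒ -3x-4y+18=0] ∩ [|A−(6, 0)|²=25]]
   so A = (2, 3)

D = (5, 7)
A = (2, 3)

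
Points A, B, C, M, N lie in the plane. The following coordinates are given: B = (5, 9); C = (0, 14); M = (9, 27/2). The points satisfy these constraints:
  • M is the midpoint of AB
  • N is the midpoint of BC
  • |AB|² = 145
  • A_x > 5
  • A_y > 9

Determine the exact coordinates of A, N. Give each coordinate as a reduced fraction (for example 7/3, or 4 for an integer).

A = (13, 18)
N = (5/2, 23/2)

1. A_x = 13  [A = 2·M−B = 2·(9, 27/2)−(5, 9)]
2. A_y = 18  [A = 2·M−B = 2·(9, 27/2)−(5, 9)]
   so A = (13, 18)
3. N_x = 5/2  [2·N = B+C = (5, 9)+(0, 14)]
4. N_y = 23/2  [2·N = B+C = (5, 9)+(0, 14)]
   so N = (5/2, 23/2)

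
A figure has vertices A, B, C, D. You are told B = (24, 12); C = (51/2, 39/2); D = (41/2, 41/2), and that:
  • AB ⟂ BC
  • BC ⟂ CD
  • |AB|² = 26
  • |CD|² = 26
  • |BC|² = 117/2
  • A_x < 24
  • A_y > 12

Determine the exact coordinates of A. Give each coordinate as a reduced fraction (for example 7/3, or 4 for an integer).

1. A_x = 19  [[AB ⟂ BC ⇒ -3/2x-15/2y+126=0] ∩ [|A−(24, 12)|²=26]]
2. A_y = 13  [[AB ⟂ BC ⇒ -3/2x-15/2y+126=0] ∩ [|A−(24, 12)|²=26]]
   so A = (19, 13)

A = (19, 13)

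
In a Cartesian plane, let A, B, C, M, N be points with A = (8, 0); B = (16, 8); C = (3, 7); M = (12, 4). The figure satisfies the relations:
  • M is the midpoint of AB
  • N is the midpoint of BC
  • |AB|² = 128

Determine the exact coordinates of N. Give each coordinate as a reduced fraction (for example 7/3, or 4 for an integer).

1. N_x = 19/2  [2·N = B+C = (16, 8)+(3, 7)]
2. N_y = 15/2  [2·N = B+C = (16, 8)+(3, 7)]
   so N = (19/2, 15/2)

N = (19/2, 15/2)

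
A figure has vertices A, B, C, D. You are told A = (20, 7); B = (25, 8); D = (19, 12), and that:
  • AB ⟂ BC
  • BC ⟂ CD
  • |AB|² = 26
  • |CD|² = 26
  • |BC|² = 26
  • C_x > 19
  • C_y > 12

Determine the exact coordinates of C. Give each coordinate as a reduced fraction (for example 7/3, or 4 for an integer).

1. C_x = 24  [[AB ⟂ BC ⇒ 5x+1y-133=0] ∩ [|C−(19, 12)|²=26]]
2. C_y = 13  [[AB ⟂ BC ⇒ 5x+1y-133=0] ∩ [|C−(19, 12)|²=26]]
   so C = (24, 13)

C = (24, 13)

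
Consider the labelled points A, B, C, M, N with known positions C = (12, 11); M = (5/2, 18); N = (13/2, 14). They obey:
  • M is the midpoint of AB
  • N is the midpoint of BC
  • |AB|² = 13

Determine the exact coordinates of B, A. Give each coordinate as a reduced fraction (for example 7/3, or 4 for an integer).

B = (1, 17)
A = (4, 19)

1. B_x = 1  [B = 2·N−C = 2·(13/2, 14)−(12, 11)]
2. B_y = 17  [B = 2·N−C = 2·(13/2, 14)−(12, 11)]
   so B = (1, 17)
3. A_x = 4  [A = 2·M−B = 2·(5/2, 18)−(1, 17)]
4. A_y = 19  [A = 2·M−B = 2·(5/2, 18)−(1, 17)]
   so A = (4, 19)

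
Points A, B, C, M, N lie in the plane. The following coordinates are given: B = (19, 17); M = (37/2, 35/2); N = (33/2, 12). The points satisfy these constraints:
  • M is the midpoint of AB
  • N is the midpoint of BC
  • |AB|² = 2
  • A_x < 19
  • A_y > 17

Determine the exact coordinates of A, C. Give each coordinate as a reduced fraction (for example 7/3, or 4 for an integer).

A = (18, 18)
C = (14, 7)

1. A_x = 18  [A = 2·M−B = 2·(37/2, 35/2)−(19, 17)]
2. A_y = 18  [A = 2·M−B = 2·(37/2, 35/2)−(19, 17)]
   so A = (18, 18)
3. C_x = 14  [C = 2·N−B = 2·(33/2, 12)−(19, 17)]
4. C_y = 7  [C = 2·N−B = 2·(33/2, 12)−(19, 17)]
   so C = (14, 7)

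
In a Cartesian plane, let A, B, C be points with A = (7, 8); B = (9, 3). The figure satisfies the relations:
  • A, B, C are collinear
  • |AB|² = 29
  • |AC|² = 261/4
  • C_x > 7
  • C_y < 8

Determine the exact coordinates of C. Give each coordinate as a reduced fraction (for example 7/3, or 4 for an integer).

C = (10, 1/2)

1. C_x = 10  [[A, B, C are collinear ⇒ 5x+2y-51=0] ∩ [|C−(7, 8)|²=261/4]]
2. C_y = 1/2  [[A, B, C are collinear ⇒ 5x+2y-51=0] ∩ [|C−(7, 8)|²=261/4]]
   so C = (10, 1/2)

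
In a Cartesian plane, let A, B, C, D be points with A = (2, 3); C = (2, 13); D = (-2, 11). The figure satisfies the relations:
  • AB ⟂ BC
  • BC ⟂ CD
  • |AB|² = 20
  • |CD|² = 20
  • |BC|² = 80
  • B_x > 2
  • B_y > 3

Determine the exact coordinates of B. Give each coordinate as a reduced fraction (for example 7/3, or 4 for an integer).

1. B_x = 6  [[BC ⟂ CD ⇒ 4x+2y-34=0] ∩ [|B−(2, 3)|²=20]]
2. B_y = 5  [[BC ⟂ CD ⇒ 4x+2y-34=0] ∩ [|B−(2, 3)|²=20]]
   so B = (6, 5)

B = (6, 5)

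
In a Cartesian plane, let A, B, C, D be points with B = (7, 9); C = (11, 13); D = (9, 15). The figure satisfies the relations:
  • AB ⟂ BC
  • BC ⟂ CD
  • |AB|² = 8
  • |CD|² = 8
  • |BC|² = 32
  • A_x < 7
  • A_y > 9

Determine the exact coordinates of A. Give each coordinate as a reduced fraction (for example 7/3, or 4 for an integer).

1. A_x = 5  [[AB ⟂ BC ⇒ -4x-4y+64=0] ∩ [|A−(7, 9)|²=8]]
2. A_y = 11  [[AB ⟂ BC ⇒ -4x-4y+64=0] ∩ [|A−(7, 9)|²=8]]
   so A = (5, 11)

A = (5, 11)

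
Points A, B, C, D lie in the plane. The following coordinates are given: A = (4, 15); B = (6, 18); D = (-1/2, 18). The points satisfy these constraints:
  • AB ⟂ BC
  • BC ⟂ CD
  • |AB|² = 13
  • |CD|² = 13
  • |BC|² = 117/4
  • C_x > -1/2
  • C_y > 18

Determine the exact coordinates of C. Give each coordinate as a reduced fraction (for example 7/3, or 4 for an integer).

C = (3/2, 21)

1. C_x = 3/2  [[AB ⟂ BC ⇒ 2x+3y-66=0] ∩ [|C−(-1/2, 18)|²=13]]
2. C_y = 21  [[AB ⟂ BC ⇒ 2x+3y-66=0] ∩ [|C−(-1/2, 18)|²=13]]
   so C = (3/2, 21)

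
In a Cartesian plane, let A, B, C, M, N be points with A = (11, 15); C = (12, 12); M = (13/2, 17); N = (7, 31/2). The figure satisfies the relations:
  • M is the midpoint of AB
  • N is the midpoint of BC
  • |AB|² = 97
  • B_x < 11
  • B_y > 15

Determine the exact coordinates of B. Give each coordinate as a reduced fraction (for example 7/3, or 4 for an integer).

1. B_x = 2  [B = 2·M−A = 2·(13/2, 17)−(11, 15)]
2. B_y = 19  [B = 2·M−A = 2·(13/2, 17)−(11, 15)]
   so B = (2, 19)

B = (2, 19)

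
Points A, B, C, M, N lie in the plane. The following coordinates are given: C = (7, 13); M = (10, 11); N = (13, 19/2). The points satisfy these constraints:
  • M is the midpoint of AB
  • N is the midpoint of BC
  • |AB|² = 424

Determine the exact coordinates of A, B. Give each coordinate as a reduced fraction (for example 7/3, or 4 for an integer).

1. B_x = 19  [B = 2·N−C = 2·(13, 19/2)−(7, 13)]
2. B_y = 6  [B = 2·N−C = 2·(13, 19/2)−(7, 13)]
   so B = (19, 6)
3. A_x = 1  [A = 2·M−B = 2·(10, 11)−(19, 6)]
4. A_y = 16  [A = 2·M−B = 2·(10, 11)−(19, 6)]
   so A = (1, 16)

A = (1, 16)
B = (19, 6)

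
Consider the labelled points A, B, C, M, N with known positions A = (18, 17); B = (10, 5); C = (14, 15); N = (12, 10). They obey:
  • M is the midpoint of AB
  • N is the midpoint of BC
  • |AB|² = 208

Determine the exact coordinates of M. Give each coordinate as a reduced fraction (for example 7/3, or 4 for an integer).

1. M_x = 14  [2·M = A+B = (18, 17)+(10, 5)]
2. M_y = 11  [2·M = A+B = (18, 17)+(10, 5)]
   so M = (14, 11)

M = (14, 11)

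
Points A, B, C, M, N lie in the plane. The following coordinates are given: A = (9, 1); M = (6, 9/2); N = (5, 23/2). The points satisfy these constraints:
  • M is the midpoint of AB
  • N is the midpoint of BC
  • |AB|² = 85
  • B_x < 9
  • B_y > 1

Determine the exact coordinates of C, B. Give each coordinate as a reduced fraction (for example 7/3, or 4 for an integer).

1. B_x = 3  [B = 2·M−A = 2·(6, 9/2)−(9, 1)]
2. B_y = 8  [B = 2·M−A = 2·(6, 9/2)−(9, 1)]
   so B = (3, 8)
3. C_x = 7  [C = 2·N−B = 2·(5, 23/2)−(3, 8)]
4. C_y = 15  [C = 2·N−B = 2·(5, 23/2)−(3, 8)]
   so C = (7, 15)

C = (7, 15)
B = (3, 8)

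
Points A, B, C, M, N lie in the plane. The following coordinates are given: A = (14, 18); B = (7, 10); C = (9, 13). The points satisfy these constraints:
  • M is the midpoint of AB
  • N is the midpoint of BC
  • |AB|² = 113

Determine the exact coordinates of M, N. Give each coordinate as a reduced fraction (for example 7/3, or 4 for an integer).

M = (21/2, 14)
N = (8, 23/2)

1. M_x = 21/2  [2·M = A+B = (14, 18)+(7, 10)]
2. M_y = 14  [2·M = A+B = (14, 18)+(7, 10)]
   so M = (21/2, 14)
3. N_x = 8  [2·N = B+C = (7, 10)+(9, 13)]
4. N_y = 23/2  [2·N = B+C = (7, 10)+(9, 13)]
   so N = (8, 23/2)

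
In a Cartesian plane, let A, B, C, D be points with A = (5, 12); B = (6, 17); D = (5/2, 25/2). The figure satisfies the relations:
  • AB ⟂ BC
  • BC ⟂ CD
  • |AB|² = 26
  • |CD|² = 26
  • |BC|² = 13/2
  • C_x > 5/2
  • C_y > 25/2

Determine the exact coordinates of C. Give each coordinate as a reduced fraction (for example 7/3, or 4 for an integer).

1. C_x = 7/2  [[AB ⟂ BC ⇒ 1x+5y-91=0] ∩ [|C−(5/2, 25/2)|²=26]]
2. C_y = 35/2  [[AB ⟂ BC ⇒ 1x+5y-91=0] ∩ [|C−(5/2, 25/2)|²=26]]
   so C = (7/2, 35/2)

C = (7/2, 35/2)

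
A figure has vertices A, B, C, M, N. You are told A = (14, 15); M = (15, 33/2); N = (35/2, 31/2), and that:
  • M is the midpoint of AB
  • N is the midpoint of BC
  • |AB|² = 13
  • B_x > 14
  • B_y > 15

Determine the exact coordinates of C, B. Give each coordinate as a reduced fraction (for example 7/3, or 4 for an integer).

C = (19, 13)
B = (16, 18)

1. B_x = 16  [B = 2·M−A = 2·(15, 33/2)−(14, 15)]
2. B_y = 18  [B = 2·M−A = 2·(15, 33/2)−(14, 15)]
   so B = (16, 18)
3. C_x = 19  [C = 2·N−B = 2·(35/2, 31/2)−(16, 18)]
4. C_y = 13  [C = 2·N−B = 2·(35/2, 31/2)−(16, 18)]
   so C = (19, 13)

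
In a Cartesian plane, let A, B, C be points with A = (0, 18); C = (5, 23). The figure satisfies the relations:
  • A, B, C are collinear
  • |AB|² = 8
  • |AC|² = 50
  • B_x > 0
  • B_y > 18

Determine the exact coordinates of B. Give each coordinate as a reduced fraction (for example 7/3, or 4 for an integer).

B = (2, 20)

1. B_x = 2  [[A, B, C are collinear ⇒ 5x-5y+90=0] ∩ [|B−(0, 18)|²=8]]
2. B_y = 20  [[A, B, C are collinear ⇒ 5x-5y+90=0] ∩ [|B−(0, 18)|²=8]]
   so B = (2, 20)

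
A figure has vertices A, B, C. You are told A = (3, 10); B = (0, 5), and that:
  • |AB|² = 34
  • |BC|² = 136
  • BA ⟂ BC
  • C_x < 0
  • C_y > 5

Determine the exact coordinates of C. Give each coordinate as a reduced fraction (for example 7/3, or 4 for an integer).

C = (-10, 11)

1. C_x = -10  [[BA ⟂ BC ⇒ 3x+5y-25=0] ∩ [|C−(0, 5)|²=136]]
2. C_y = 11  [[BA ⟂ BC ⇒ 3x+5y-25=0] ∩ [|C−(0, 5)|²=136]]
   so C = (-10, 11)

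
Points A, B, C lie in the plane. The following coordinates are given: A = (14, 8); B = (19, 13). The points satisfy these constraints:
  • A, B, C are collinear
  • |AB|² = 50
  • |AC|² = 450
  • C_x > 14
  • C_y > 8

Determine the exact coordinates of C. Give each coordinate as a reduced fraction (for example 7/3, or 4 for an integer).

C = (29, 23)

1. C_x = 29  [[A, B, C are collinear ⇒ -5x+5y+30=0] ∩ [|C−(14, 8)|²=450]]
2. C_y = 23  [[A, B, C are collinear ⇒ -5x+5y+30=0] ∩ [|C−(14, 8)|²=450]]
   so C = (29, 23)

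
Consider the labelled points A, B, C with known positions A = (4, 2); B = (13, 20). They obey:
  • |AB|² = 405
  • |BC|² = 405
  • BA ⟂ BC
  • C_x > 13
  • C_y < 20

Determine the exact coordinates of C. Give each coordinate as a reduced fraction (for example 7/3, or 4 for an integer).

C = (31, 11)

1. C_x = 31  [[BA ⟂ BC ⇒ -9x-18y+477=0] ∩ [|C−(13, 20)|²=405]]
2. C_y = 11  [[BA ⟂ BC ⇒ -9x-18y+477=0] ∩ [|C−(13, 20)|²=405]]
   so C = (31, 11)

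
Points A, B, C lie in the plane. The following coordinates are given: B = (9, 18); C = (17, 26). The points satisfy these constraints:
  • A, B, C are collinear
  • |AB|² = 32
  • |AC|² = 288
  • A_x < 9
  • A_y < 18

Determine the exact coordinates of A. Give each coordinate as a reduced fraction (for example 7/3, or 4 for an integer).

1. A_x = 5  [[A, B, C are collinear ⇒ -8x+8y-72=0] ∩ [|A−(9, 18)|²=32]]
2. A_y = 14  [[A, B, C are collinear ⇒ -8x+8y-72=0] ∩ [|A−(9, 18)|²=32]]
   so A = (5, 14)

A = (5, 14)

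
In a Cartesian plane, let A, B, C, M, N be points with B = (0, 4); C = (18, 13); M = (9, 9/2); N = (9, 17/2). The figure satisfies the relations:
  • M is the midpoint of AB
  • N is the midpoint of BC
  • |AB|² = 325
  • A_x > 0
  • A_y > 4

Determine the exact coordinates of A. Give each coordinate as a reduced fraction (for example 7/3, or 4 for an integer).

A = (18, 5)

1. A_x = 18  [A = 2·M−B = 2·(9, 9/2)−(0, 4)]
2. A_y = 5  [A = 2·M−B = 2·(9, 9/2)−(0, 4)]
   so A = (18, 5)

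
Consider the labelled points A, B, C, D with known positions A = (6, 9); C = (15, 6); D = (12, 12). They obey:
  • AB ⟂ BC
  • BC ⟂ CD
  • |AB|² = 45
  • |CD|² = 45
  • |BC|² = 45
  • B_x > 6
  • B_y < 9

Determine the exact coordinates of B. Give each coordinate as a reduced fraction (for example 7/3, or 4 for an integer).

B = (9, 3)

1. B_x = 9  [[BC ⟂ CD ⇒ 3x-6y-9=0] ∩ [|B−(6, 9)|²=45]]
2. B_y = 3  [[BC ⟂ CD ⇒ 3x-6y-9=0] ∩ [|B−(6, 9)|²=45]]
   so B = (9, 3)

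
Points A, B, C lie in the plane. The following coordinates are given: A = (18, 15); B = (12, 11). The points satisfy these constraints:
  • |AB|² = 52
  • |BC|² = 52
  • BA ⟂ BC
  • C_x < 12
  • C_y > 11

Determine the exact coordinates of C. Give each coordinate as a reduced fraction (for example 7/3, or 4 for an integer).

C = (8, 17)

1. C_x = 8  [[BA ⟂ BC ⇒ 6x+4y-116=0] ∩ [|C−(12, 11)|²=52]]
2. C_y = 17  [[BA ⟂ BC ⇒ 6x+4y-116=0] ∩ [|C−(12, 11)|²=52]]
   so C = (8, 17)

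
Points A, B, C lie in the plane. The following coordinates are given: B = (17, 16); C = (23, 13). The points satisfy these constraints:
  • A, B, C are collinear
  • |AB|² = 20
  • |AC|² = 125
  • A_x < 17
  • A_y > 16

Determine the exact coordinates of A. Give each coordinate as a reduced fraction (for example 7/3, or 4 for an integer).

A = (13, 18)

1. A_x = 13  [[A, B, C are collinear ⇒ 3x+6y-147=0] ∩ [|A−(17, 16)|²=20]]
2. A_y = 18  [[A, B, C are collinear ⇒ 3x+6y-147=0] ∩ [|A−(17, 16)|²=20]]
   so A = (13, 18)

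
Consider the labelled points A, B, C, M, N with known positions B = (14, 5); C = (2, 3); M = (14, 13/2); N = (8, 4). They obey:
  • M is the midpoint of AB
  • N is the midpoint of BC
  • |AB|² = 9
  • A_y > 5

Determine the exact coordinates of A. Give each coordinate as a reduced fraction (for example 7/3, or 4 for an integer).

1. A_x = 14  [A = 2·M−B = 2·(14, 13/2)−(14, 5)]
2. A_y = 8  [A = 2·M−B = 2·(14, 13/2)−(14, 5)]
   so A = (14, 8)

A = (14, 8)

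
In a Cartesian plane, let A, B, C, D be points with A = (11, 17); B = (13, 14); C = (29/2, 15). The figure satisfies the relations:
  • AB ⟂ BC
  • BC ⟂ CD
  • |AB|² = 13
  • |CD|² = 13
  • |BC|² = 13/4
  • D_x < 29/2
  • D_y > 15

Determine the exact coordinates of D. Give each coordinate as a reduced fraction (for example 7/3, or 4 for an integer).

1. D_x = 25/2  [[BC ⟂ CD ⇒ 3/2x+1y-147/4=0] ∩ [|D−(29/2, 15)|²=13]]
2. D_y = 18  [[BC ⟂ CD ⇒ 3/2x+1y-147/4=0] ∩ [|D−(29/2, 15)|²=13]]
   so D = (25/2, 18)

D = (25/2, 18)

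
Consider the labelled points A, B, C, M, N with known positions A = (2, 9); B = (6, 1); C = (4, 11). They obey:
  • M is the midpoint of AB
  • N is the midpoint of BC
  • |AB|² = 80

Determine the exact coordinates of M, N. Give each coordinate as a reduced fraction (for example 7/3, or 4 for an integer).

1. M_x = 4  [2·M = A+B = (2, 9)+(6, 1)]
2. M_y = 5  [2·M = A+B = (2, 9)+(6, 1)]
   so M = (4, 5)
3. N_x = 5  [2·N = B+C = (6, 1)+(4, 11)]
4. N_y = 6  [2·N = B+C = (6, 1)+(4, 11)]
   so N = (5, 6)

M = (4, 5)
N = (5, 6)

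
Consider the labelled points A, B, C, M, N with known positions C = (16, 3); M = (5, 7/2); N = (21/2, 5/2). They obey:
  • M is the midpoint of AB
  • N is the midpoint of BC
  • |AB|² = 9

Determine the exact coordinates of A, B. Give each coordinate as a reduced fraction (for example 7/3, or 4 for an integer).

1. B_x = 5  [B = 2·N−C = 2·(21/2, 5/2)−(16, 3)]
2. B_y = 2  [B = 2·N−C = 2·(21/2, 5/2)−(16, 3)]
   so B = (5, 2)
3. A_x = 5  [A = 2·M−B = 2·(5, 7/2)−(5, 2)]
4. A_y = 5  [A = 2·M−B = 2·(5, 7/2)−(5, 2)]
   so A = (5, 5)

A = (5, 5)
B = (5, 2)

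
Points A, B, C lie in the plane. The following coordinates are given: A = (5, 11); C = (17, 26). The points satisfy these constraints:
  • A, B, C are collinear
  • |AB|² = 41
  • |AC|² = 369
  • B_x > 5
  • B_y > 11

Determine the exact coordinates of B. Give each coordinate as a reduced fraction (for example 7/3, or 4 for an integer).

1. B_x = 9  [[A, B, C are collinear ⇒ 15x-12y+57=0] ∩ [|B−(5, 11)|²=41]]
2. B_y = 16  [[A, B, C are collinear ⇒ 15x-12y+57=0] ∩ [|B−(5, 11)|²=41]]
   so B = (9, 16)

B = (9, 16)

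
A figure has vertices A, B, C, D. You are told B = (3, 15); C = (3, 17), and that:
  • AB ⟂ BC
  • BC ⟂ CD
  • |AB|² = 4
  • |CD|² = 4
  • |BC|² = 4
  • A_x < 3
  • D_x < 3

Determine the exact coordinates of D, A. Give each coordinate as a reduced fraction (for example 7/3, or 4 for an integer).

1. D_x = 1  [[BC ⟂ CD ⇒ 2y-34=0] ∩ [|D−(3, 17)|²=4]]
2. D_y = 17  [[BC ⟂ CD ⇒ 2y-34=0] ∩ [|D−(3, 17)|²=4]]
   so D = (1, 17)
3. A_x = 1  [[AB ⟂ BC ⇒ -2y+30=0] ∩ [|A−(3, 15)|²=4]]
4. A_y = 15  [[AB ⟂ BC ⇒ -2y+30=0] ∩ [|A−(3, 15)|²=4]]
   so A = (1, 15)

D = (1, 17)
A = (1, 15)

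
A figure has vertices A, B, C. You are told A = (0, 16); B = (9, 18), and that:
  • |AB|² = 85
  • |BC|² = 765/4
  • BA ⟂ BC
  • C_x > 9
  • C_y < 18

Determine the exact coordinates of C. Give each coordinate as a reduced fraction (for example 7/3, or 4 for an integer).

C = (12, 9/2)

1. C_x = 12  [[BA ⟂ BC ⇒ -9x-2y+117=0] ∩ [|C−(9, 18)|²=765/4]]
2. C_y = 9/2  [[BA ⟂ BC ⇒ -9x-2y+117=0] ∩ [|C−(9, 18)|²=765/4]]
   so C = (12, 9/2)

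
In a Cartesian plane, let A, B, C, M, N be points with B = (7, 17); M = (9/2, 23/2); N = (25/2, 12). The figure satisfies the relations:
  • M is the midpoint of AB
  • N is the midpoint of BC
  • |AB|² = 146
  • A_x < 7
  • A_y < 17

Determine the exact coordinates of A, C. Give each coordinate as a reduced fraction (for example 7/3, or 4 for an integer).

A = (2, 6)
C = (18, 7)

1. A_x = 2  [A = 2·M−B = 2·(9/2, 23/2)−(7, 17)]
2. A_y = 6  [A = 2·M−B = 2·(9/2, 23/2)−(7, 17)]
   so A = (2, 6)
3. C_x = 18  [C = 2·N−B = 2·(25/2, 12)−(7, 17)]
4. C_y = 7  [C = 2·N−B = 2·(25/2, 12)−(7, 17)]
   so C = (18, 7)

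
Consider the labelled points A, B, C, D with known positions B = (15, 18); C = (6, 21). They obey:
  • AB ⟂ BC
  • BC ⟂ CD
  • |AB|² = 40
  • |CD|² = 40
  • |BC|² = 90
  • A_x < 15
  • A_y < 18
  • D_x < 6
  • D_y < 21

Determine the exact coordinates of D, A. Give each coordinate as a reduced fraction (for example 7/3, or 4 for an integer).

1. D_x = 4  [[BC ⟂ CD ⇒ -9x+3y-9=0] ∩ [|D−(6, 21)|²=40]]
2. D_y = 15  [[BC ⟂ CD ⇒ -9x+3y-9=0] ∩ [|D−(6, 21)|²=40]]
   so D = (4, 15)
3. A_x = 13  [[AB ⟂ BC ⇒ 9x-3y-81=0] ∩ [|A−(15, 18)|²=40]]
4. A_y = 12  [[AB ⟂ BC ⇒ 9x-3y-81=0] ∩ [|A−(15, 18)|²=40]]
   so A = (13, 12)

D = (4, 15)
A = (13, 12)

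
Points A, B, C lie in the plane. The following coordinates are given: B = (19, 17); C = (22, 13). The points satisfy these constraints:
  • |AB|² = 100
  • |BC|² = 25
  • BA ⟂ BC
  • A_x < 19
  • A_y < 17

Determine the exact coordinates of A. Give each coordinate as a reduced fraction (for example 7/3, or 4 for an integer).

A = (11, 11)

1. A_x = 11  [[BA ⟂ BC ⇒ 3x-4y+11=0] ∩ [|A−(19, 17)|²=100]]
2. A_y = 11  [[BA ⟂ BC ⇒ 3x-4y+11=0] ∩ [|A−(19, 17)|²=100]]
   so A = (11, 11)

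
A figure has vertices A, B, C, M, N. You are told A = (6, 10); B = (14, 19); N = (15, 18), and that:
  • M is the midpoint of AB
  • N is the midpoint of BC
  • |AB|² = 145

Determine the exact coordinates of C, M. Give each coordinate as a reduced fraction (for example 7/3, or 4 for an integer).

1. M_x = 10  [2·M = A+B = (6, 10)+(14, 19)]
2. M_y = 29/2  [2·M = A+B = (6, 10)+(14, 19)]
   so M = (10, 29/2)
3. C_x = 16  [C = 2·N−B = 2·(15, 18)−(14, 19)]
4. C_y = 17  [C = 2·N−B = 2·(15, 18)−(14, 19)]
   so C = (16, 17)

C = (16, 17)
M = (10, 29/2)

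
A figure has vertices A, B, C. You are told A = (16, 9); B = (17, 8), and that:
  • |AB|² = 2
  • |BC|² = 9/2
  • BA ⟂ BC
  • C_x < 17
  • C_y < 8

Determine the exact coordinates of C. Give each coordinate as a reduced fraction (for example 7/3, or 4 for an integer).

C = (31/2, 13/2)

1. C_x = 31/2  [[BA ⟂ BC ⇒ -1x+1y+9=0] ∩ [|C−(17, 8)|²=9/2]]
2. C_y = 13/2  [[BA ⟂ BC ⇒ -1x+1y+9=0] ∩ [|C−(17, 8)|²=9/2]]
   so C = (31/2, 13/2)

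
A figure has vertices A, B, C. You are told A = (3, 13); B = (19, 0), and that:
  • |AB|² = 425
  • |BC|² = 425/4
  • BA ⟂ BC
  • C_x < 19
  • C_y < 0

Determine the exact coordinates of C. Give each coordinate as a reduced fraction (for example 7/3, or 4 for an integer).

C = (25/2, -8)

1. C_x = 25/2  [[BA ⟂ BC ⇒ -16x+13y+304=0] ∩ [|C−(19, 0)|²=425/4]]
2. C_y = -8  [[BA ⟂ BC ⇒ -16x+13y+304=0] ∩ [|C−(19, 0)|²=425/4]]
   so C = (25/2, -8)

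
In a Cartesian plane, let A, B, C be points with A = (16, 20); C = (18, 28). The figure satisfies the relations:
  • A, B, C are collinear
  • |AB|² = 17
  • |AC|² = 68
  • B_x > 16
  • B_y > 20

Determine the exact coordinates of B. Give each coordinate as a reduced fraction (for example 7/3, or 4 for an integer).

1. B_x = 17  [[A, B, C are collinear ⇒ 8x-2y-88=0] ∩ [|B−(16, 20)|²=17]]
2. B_y = 24  [[A, B, C are collinear ⇒ 8x-2y-88=0] ∩ [|B−(16, 20)|²=17]]
   so B = (17, 24)

B = (17, 24)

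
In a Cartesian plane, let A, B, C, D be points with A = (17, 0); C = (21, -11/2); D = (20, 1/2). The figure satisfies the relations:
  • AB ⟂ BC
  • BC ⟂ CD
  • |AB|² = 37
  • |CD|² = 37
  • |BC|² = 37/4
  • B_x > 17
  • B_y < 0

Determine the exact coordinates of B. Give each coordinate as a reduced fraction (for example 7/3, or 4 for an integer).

1. B_x = 18  [[BC ⟂ CD ⇒ 1x-6y-54=0] ∩ [|B−(17, 0)|²=37]]
2. B_y = -6  [[BC ⟂ CD ⇒ 1x-6y-54=0] ∩ [|B−(17, 0)|²=37]]
   so B = (18, -6)

B = (18, -6)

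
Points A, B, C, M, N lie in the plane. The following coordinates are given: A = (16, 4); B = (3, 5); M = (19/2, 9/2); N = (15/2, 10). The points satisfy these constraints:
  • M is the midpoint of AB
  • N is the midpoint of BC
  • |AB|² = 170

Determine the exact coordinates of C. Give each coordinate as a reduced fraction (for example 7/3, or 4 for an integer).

1. C_x = 12  [C = 2·N−B = 2·(15/2, 10)−(3, 5)]
2. C_y = 15  [C = 2·N−B = 2·(15/2, 10)−(3, 5)]
   so C = (12, 15)

C = (12, 15)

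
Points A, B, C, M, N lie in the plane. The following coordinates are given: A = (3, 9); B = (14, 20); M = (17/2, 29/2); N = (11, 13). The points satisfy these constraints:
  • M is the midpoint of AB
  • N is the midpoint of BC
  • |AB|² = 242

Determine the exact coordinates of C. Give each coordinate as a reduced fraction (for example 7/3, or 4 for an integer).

C = (8, 6)

1. C_x = 8  [C = 2·N−B = 2·(11, 13)−(14, 20)]
2. C_y = 6  [C = 2·N−B = 2·(11, 13)−(14, 20)]
   so C = (8, 6)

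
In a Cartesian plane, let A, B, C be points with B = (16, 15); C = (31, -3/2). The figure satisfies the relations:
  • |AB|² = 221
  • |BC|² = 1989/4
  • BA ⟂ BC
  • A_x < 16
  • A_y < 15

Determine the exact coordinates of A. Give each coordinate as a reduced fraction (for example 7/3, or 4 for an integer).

1. A_x = 5  [[BA ⟂ BC ⇒ 15x-33/2y+15/2=0] ∩ [|A−(16, 15)|²=221]]
2. A_y = 5  [[BA ⟂ BC ⇒ 15x-33/2y+15/2=0] ∩ [|A−(16, 15)|²=221]]
   so A = (5, 5)

A = (5, 5)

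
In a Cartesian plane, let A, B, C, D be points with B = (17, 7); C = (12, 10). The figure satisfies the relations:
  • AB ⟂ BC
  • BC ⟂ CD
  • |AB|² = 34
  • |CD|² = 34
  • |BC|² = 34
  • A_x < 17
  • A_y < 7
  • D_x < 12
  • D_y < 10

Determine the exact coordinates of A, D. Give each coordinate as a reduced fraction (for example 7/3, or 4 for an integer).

1. A_x = 14  [[AB ⟂ BC ⇒ 5x-3y-64=0] ∩ [|A−(17, 7)|²=34]]
2. A_y = 2  [[AB ⟂ BC ⇒ 5x-3y-64=0] ∩ [|A−(17, 7)|²=34]]
   so A = (14, 2)
3. D_x = 9  [[BC ⟂ CD ⇒ -5x+3y+30=0] ∩ [|D−(12, 10)|²=34]]
4. D_y = 5  [[BC ⟂ CD ⇒ -5x+3y+30=0] ∩ [|D−(12, 10)|²=34]]
   so D = (9, 5)

A = (14, 2)
D = (9, 5)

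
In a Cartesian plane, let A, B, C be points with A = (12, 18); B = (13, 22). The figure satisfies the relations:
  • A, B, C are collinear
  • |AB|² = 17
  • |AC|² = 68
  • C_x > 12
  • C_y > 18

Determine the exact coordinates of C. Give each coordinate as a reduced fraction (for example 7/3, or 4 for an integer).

1. C_x = 14  [[A, B, C are collinear ⇒ -4x+1y+30=0] ∩ [|C−(12, 18)|²=68]]
2. C_y = 26  [[A, B, C are collinear ⇒ -4x+1y+30=0] ∩ [|C−(12, 18)|²=68]]
   so C = (14, 26)

C = (14, 26)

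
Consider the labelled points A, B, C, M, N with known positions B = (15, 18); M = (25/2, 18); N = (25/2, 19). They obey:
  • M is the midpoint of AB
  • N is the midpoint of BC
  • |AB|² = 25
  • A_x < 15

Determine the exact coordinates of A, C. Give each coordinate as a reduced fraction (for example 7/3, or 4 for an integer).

1. A_x = 10  [A = 2·M−B = 2·(25/2, 18)−(15, 18)]
2. A_y = 18  [A = 2·M−B = 2·(25/2, 18)−(15, 18)]
   so A = (10, 18)
3. C_x = 10  [C = 2·N−B = 2·(25/2, 19)−(15, 18)]
4. C_y = 20  [C = 2·N−B = 2·(25/2, 19)−(15, 18)]
   so C = (10, 20)

A = (10, 18)
C = (10, 20)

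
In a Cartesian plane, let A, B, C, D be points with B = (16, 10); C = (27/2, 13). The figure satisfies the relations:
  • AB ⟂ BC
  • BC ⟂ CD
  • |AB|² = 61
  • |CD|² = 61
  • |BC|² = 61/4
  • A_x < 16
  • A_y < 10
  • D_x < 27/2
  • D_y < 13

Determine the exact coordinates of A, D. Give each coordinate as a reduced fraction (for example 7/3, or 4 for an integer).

A = (10, 5)
D = (15/2, 8)

1. A_x = 10  [[AB ⟂ BC ⇒ 5/2x-3y-10=0] ∩ [|A−(16, 10)|²=61]]
2. A_y = 5  [[AB ⟂ BC ⇒ 5/2x-3y-10=0] ∩ [|A−(16, 10)|²=61]]
   so A = (10, 5)
3. D_x = 15/2  [[BC ⟂ CD ⇒ -5/2x+3y-21/4=0] ∩ [|D−(27/2, 13)|²=61]]
4. D_y = 8  [[BC ⟂ CD ⇒ -5/2x+3y-21/4=0] ∩ [|D−(27/2, 13)|²=61]]
   so D = (15/2, 8)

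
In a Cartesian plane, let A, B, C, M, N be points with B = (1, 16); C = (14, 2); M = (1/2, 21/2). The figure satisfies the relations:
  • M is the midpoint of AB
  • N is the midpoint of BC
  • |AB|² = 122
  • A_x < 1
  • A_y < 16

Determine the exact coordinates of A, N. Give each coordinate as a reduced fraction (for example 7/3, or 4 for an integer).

A = (0, 5)
N = (15/2, 9)

1. A_x = 0  [A = 2·M−B = 2·(1/2, 21/2)−(1, 16)]
2. A_y = 5  [A = 2·M−B = 2·(1/2, 21/2)−(1, 16)]
   so A = (0, 5)
3. N_x = 15/2  [2·N = B+C = (1, 16)+(14, 2)]
4. N_y = 9  [2·N = B+C = (1, 16)+(14, 2)]
   so N = (15/2, 9)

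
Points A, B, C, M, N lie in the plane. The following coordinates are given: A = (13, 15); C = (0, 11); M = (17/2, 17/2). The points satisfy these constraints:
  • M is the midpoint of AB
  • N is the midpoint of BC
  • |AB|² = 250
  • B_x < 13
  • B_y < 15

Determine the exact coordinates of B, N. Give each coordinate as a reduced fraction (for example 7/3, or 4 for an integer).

B = (4, 2)
N = (2, 13/2)

1. B_x = 4  [B = 2·M−A = 2·(17/2, 17/2)−(13, 15)]
2. B_y = 2  [B = 2·M−A = 2·(17/2, 17/2)−(13, 15)]
   so B = (4, 2)
3. N_x = 2  [2·N = B+C = (4, 2)+(0, 11)]
4. N_y = 13/2  [2·N = B+C = (4, 2)+(0, 11)]
   so N = (2, 13/2)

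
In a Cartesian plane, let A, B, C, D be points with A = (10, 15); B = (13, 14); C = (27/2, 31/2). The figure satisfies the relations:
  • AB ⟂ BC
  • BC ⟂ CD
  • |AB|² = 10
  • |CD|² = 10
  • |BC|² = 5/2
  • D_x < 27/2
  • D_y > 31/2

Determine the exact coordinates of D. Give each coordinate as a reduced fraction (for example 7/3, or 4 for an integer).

1. D_x = 21/2  [[BC ⟂ CD ⇒ 1/2x+3/2y-30=0] ∩ [|D−(27/2, 31/2)|²=10]]
2. D_y = 33/2  [[BC ⟂ CD ⇒ 1/2x+3/2y-30=0] ∩ [|D−(27/2, 31/2)|²=10]]
   so D = (21/2, 33/2)

D = (21/2, 33/2)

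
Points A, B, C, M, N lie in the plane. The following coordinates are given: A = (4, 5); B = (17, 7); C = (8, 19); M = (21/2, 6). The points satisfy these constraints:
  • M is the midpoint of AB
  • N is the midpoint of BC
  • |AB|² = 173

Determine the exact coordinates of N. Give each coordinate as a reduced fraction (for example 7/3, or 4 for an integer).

1. N_x = 25/2  [2·N = B+C = (17, 7)+(8, 19)]
2. N_y = 13  [2·N = B+C = (17, 7)+(8, 19)]
   so N = (25/2, 13)

N = (25/2, 13)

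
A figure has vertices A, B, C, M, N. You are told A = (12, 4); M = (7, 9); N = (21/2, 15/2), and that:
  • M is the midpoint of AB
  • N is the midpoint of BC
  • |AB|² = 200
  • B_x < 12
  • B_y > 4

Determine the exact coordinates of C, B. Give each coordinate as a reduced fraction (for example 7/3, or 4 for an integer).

1. B_x = 2  [B = 2·M−A = 2·(7, 9)−(12, 4)]
2. B_y = 14  [B = 2·M−A = 2·(7, 9)−(12, 4)]
   so B = (2, 14)
3. C_x = 19  [C = 2·N−B = 2·(21/2, 15/2)−(2, 14)]
4. C_y = 1  [C = 2·N−B = 2·(21/2, 15/2)−(2, 14)]
   so C = (19, 1)

C = (19, 1)
B = (2, 14)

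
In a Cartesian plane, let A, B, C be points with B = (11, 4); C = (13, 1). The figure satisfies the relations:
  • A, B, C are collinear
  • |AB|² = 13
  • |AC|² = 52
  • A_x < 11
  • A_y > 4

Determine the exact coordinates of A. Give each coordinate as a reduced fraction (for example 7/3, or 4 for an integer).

A = (9, 7)

1. A_x = 9  [[A, B, C are collinear ⇒ 3x+2y-41=0] ∩ [|A−(11, 4)|²=13]]
2. A_y = 7  [[A, B, C are collinear ⇒ 3x+2y-41=0] ∩ [|A−(11, 4)|²=13]]
   so A = (9, 7)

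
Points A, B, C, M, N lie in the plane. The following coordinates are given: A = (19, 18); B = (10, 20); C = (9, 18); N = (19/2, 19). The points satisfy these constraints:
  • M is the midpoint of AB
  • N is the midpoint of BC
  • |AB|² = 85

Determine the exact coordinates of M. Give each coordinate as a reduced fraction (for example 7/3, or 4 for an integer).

M = (29/2, 19)

1. M_x = 29/2  [2·M = A+B = (19, 18)+(10, 20)]
2. M_y = 19  [2·M = A+B = (19, 18)+(10, 20)]
   so M = (29/2, 19)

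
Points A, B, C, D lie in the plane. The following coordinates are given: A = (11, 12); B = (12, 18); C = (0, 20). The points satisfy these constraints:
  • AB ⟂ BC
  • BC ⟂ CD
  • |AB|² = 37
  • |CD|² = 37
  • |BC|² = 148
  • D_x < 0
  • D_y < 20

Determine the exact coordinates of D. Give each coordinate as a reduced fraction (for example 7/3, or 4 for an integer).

1. D_x = -1  [[BC ⟂ CD ⇒ -12x+2y-40=0] ∩ [|D−(0, 20)|²=37]]
2. D_y = 14  [[BC ⟂ CD ⇒ -12x+2y-40=0] ∩ [|D−(0, 20)|²=37]]
   so D = (-1, 14)

D = (-1, 14)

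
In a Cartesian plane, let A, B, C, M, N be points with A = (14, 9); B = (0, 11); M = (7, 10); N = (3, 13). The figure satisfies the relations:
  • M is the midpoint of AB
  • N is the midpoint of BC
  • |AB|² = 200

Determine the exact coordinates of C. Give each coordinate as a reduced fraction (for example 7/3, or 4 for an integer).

1. C_x = 6  [C = 2·N−B = 2·(3, 13)−(0, 11)]
2. C_y = 15  [C = 2·N−B = 2·(3, 13)−(0, 11)]
   so C = (6, 15)

C = (6, 15)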